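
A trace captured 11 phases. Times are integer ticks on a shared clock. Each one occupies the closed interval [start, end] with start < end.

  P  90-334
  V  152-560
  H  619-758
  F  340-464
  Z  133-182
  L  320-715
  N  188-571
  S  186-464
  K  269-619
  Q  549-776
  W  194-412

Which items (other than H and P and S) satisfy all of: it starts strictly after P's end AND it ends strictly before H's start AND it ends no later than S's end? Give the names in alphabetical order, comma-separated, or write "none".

F

Conditions: its start is strictly after P's end (X.start > 334) AND its end is strictly before H's start (X.end < 619) AND its end is no later than S's end (X.end <= 464).
F: start 340 > 334? ✓; end 464 < 619? ✓; end 464 <= 464? ✓ → yes.
K: start 269 > 334? ✗; end 619 < 619? ✗; end 619 <= 464? ✗ → no.
L: start 320 > 334? ✗; end 715 < 619? ✗; end 715 <= 464? ✗ → no.
N: start 188 > 334? ✗; end 571 < 619? ✓; end 571 <= 464? ✗ → no.
Q: start 549 > 334? ✓; end 776 < 619? ✗; end 776 <= 464? ✗ → no.
V: start 152 > 334? ✗; end 560 < 619? ✓; end 560 <= 464? ✗ → no.
W: start 194 > 334? ✗; end 412 < 619? ✓; end 412 <= 464? ✓ → no.
Z: start 133 > 334? ✗; end 182 < 619? ✓; end 182 <= 464? ✓ → no.
Result: F.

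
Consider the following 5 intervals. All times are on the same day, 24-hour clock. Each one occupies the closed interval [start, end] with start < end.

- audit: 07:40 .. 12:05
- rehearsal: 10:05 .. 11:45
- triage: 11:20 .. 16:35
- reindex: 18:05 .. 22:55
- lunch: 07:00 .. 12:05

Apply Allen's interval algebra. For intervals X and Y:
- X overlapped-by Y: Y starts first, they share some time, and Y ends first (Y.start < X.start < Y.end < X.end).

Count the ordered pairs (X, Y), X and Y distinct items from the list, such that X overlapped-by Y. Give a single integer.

Checking all 20 ordered pairs for relation 'overlapped-by'; matching pairs in alphabetical order:
(triage, audit): triage overlapped-by audit ✓
(triage, lunch): triage overlapped-by lunch ✓
(triage, rehearsal): triage overlapped-by rehearsal ✓
Count: 3.

3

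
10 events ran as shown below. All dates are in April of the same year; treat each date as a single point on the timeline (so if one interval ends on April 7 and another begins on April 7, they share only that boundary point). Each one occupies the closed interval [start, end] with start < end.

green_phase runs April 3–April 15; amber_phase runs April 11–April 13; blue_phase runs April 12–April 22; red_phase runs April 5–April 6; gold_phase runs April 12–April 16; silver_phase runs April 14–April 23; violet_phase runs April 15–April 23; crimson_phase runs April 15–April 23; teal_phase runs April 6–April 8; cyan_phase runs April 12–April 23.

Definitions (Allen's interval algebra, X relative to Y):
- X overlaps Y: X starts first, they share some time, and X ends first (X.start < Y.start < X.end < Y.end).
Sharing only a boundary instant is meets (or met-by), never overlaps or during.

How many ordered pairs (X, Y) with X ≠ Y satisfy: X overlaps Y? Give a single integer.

Checking all 90 ordered pairs for relation 'overlaps'; matching pairs in alphabetical order:
(amber_phase, blue_phase): amber_phase overlaps blue_phase ✓
(amber_phase, cyan_phase): amber_phase overlaps cyan_phase ✓
(amber_phase, gold_phase): amber_phase overlaps gold_phase ✓
(blue_phase, crimson_phase): blue_phase overlaps crimson_phase ✓
(blue_phase, silver_phase): blue_phase overlaps silver_phase ✓
(blue_phase, violet_phase): blue_phase overlaps violet_phase ✓
(gold_phase, crimson_phase): gold_phase overlaps crimson_phase ✓
(gold_phase, silver_phase): gold_phase overlaps silver_phase ✓
(gold_phase, violet_phase): gold_phase overlaps violet_phase ✓
(green_phase, blue_phase): green_phase overlaps blue_phase ✓
(green_phase, cyan_phase): green_phase overlaps cyan_phase ✓
(green_phase, gold_phase): green_phase overlaps gold_phase ✓
(green_phase, silver_phase): green_phase overlaps silver_phase ✓
Count: 13.

13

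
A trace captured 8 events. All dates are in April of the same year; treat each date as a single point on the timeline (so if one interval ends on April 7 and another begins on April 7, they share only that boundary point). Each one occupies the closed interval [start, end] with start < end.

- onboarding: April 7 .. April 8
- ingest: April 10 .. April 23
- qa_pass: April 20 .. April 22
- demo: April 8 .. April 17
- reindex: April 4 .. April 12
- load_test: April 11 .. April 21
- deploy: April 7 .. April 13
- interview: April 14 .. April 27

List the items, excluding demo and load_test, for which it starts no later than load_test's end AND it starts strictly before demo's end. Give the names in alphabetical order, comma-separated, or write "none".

Conditions: its start is no later than load_test's end (X.start <= April 21) AND its start is strictly before demo's end (X.start < April 17).
deploy: start April 7 <= April 21? ✓; start April 7 < April 17? ✓ → yes.
ingest: start April 10 <= April 21? ✓; start April 10 < April 17? ✓ → yes.
interview: start April 14 <= April 21? ✓; start April 14 < April 17? ✓ → yes.
onboarding: start April 7 <= April 21? ✓; start April 7 < April 17? ✓ → yes.
qa_pass: start April 20 <= April 21? ✓; start April 20 < April 17? ✗ → no.
reindex: start April 4 <= April 21? ✓; start April 4 < April 17? ✓ → yes.
Result: deploy, ingest, interview, onboarding, reindex.

deploy, ingest, interview, onboarding, reindex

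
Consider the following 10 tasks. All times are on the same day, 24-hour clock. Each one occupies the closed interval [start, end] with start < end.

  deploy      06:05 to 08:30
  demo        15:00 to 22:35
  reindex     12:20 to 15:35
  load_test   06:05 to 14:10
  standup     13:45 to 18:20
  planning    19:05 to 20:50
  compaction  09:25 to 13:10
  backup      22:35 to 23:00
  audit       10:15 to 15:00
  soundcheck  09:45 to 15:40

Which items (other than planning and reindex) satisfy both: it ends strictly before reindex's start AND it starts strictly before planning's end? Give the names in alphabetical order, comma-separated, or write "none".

deploy

Conditions: its end is strictly before reindex's start (X.end < 12:20) AND its start is strictly before planning's end (X.start < 20:50).
audit: end 15:00 < 12:20? ✗; start 10:15 < 20:50? ✓ → no.
backup: end 23:00 < 12:20? ✗; start 22:35 < 20:50? ✗ → no.
compaction: end 13:10 < 12:20? ✗; start 09:25 < 20:50? ✓ → no.
demo: end 22:35 < 12:20? ✗; start 15:00 < 20:50? ✓ → no.
deploy: end 08:30 < 12:20? ✓; start 06:05 < 20:50? ✓ → yes.
load_test: end 14:10 < 12:20? ✗; start 06:05 < 20:50? ✓ → no.
soundcheck: end 15:40 < 12:20? ✗; start 09:45 < 20:50? ✓ → no.
standup: end 18:20 < 12:20? ✗; start 13:45 < 20:50? ✓ → no.
Result: deploy.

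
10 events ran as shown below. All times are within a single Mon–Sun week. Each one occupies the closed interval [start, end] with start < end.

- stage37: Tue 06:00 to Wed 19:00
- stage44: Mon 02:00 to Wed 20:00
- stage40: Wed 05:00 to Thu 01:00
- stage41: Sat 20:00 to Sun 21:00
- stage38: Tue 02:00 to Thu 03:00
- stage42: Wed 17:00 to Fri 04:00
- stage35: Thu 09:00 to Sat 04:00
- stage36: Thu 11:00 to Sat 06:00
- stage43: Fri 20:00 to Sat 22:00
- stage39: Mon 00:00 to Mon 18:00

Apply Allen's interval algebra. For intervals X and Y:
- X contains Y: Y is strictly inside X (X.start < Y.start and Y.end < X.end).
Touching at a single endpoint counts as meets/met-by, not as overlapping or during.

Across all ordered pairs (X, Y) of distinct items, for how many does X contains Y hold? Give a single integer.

3

Checking all 90 ordered pairs for relation 'contains'; matching pairs in alphabetical order:
(stage38, stage37): stage38 contains stage37 ✓
(stage38, stage40): stage38 contains stage40 ✓
(stage44, stage37): stage44 contains stage37 ✓
Count: 3.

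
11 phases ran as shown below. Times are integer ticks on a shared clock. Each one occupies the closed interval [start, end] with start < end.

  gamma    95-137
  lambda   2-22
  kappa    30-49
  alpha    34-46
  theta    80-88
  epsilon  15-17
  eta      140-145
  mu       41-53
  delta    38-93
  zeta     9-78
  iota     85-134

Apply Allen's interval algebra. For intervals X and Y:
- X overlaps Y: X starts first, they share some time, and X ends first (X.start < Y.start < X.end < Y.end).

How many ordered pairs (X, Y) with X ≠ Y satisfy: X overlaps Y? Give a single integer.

Checking all 110 ordered pairs for relation 'overlaps'; matching pairs in alphabetical order:
(alpha, delta): alpha overlaps delta ✓
(alpha, mu): alpha overlaps mu ✓
(delta, iota): delta overlaps iota ✓
(iota, gamma): iota overlaps gamma ✓
(kappa, delta): kappa overlaps delta ✓
(kappa, mu): kappa overlaps mu ✓
(lambda, zeta): lambda overlaps zeta ✓
(theta, iota): theta overlaps iota ✓
(zeta, delta): zeta overlaps delta ✓
Count: 9.

9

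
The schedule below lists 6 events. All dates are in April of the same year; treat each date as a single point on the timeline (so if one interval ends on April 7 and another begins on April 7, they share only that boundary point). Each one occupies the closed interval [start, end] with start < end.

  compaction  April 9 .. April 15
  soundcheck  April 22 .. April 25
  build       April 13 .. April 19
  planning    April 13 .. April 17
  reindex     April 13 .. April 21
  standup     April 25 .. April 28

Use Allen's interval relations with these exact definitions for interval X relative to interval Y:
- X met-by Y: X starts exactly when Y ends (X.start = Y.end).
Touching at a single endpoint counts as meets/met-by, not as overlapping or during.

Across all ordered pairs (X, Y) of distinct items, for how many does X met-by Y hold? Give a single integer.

1

Checking all 30 ordered pairs for relation 'met-by'; matching pairs in alphabetical order:
(standup, soundcheck): standup met-by soundcheck ✓
Count: 1.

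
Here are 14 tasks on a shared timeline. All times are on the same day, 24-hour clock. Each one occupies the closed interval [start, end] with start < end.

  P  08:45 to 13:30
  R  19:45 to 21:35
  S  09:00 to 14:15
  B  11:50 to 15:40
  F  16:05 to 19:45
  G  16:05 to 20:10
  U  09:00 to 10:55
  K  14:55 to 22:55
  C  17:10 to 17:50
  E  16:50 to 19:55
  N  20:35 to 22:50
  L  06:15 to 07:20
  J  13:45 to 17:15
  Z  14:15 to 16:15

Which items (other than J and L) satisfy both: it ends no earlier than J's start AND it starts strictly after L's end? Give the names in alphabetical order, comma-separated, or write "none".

B, C, E, F, G, K, N, R, S, Z

Conditions: its end is no earlier than J's start (X.end >= 13:45) AND its start is strictly after L's end (X.start > 07:20).
B: end 15:40 >= 13:45? ✓; start 11:50 > 07:20? ✓ → yes.
C: end 17:50 >= 13:45? ✓; start 17:10 > 07:20? ✓ → yes.
E: end 19:55 >= 13:45? ✓; start 16:50 > 07:20? ✓ → yes.
F: end 19:45 >= 13:45? ✓; start 16:05 > 07:20? ✓ → yes.
G: end 20:10 >= 13:45? ✓; start 16:05 > 07:20? ✓ → yes.
K: end 22:55 >= 13:45? ✓; start 14:55 > 07:20? ✓ → yes.
N: end 22:50 >= 13:45? ✓; start 20:35 > 07:20? ✓ → yes.
P: end 13:30 >= 13:45? ✗; start 08:45 > 07:20? ✓ → no.
R: end 21:35 >= 13:45? ✓; start 19:45 > 07:20? ✓ → yes.
S: end 14:15 >= 13:45? ✓; start 09:00 > 07:20? ✓ → yes.
U: end 10:55 >= 13:45? ✗; start 09:00 > 07:20? ✓ → no.
Z: end 16:15 >= 13:45? ✓; start 14:15 > 07:20? ✓ → yes.
Result: B, C, E, F, G, K, N, R, S, Z.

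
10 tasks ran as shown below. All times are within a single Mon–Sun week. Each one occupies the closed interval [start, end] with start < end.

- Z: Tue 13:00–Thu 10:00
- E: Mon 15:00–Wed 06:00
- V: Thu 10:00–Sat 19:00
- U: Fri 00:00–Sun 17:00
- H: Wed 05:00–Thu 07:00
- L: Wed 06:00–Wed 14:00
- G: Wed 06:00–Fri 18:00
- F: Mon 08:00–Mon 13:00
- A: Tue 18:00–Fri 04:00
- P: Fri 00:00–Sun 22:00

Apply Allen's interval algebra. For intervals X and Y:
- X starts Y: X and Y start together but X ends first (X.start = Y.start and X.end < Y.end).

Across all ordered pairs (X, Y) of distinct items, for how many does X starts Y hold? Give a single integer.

Checking all 90 ordered pairs for relation 'starts'; matching pairs in alphabetical order:
(L, G): L starts G ✓
(U, P): U starts P ✓
Count: 2.

2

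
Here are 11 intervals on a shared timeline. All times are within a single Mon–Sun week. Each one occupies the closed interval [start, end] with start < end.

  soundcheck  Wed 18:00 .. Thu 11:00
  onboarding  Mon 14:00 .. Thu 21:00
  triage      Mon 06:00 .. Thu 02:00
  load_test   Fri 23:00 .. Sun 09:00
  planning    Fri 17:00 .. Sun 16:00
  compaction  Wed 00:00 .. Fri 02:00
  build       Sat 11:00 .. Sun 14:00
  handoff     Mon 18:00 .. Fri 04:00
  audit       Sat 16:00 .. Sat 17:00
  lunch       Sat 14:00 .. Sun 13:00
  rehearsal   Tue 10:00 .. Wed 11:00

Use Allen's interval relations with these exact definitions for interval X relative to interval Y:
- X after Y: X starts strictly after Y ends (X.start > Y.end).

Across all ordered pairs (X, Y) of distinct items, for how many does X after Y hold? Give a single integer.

Checking all 110 ordered pairs for relation 'after'; matching pairs in alphabetical order:
(audit, compaction): audit after compaction ✓
(audit, handoff): audit after handoff ✓
(audit, onboarding): audit after onboarding ✓
(audit, rehearsal): audit after rehearsal ✓
(audit, soundcheck): audit after soundcheck ✓
(audit, triage): audit after triage ✓
(build, compaction): build after compaction ✓
(build, handoff): build after handoff ✓
(build, onboarding): build after onboarding ✓
(build, rehearsal): build after rehearsal ✓
(build, soundcheck): build after soundcheck ✓
(build, triage): build after triage ✓
(load_test, compaction): load_test after compaction ✓
(load_test, handoff): load_test after handoff ✓
(load_test, onboarding): load_test after onboarding ✓
(load_test, rehearsal): load_test after rehearsal ✓
(load_test, soundcheck): load_test after soundcheck ✓
(load_test, triage): load_test after triage ✓
(lunch, compaction): lunch after compaction ✓
(lunch, handoff): lunch after handoff ✓
(lunch, onboarding): lunch after onboarding ✓
(lunch, rehearsal): lunch after rehearsal ✓
(lunch, soundcheck): lunch after soundcheck ✓
(lunch, triage): lunch after triage ✓
... plus 7 further pairs not listed.
Count: 31.

31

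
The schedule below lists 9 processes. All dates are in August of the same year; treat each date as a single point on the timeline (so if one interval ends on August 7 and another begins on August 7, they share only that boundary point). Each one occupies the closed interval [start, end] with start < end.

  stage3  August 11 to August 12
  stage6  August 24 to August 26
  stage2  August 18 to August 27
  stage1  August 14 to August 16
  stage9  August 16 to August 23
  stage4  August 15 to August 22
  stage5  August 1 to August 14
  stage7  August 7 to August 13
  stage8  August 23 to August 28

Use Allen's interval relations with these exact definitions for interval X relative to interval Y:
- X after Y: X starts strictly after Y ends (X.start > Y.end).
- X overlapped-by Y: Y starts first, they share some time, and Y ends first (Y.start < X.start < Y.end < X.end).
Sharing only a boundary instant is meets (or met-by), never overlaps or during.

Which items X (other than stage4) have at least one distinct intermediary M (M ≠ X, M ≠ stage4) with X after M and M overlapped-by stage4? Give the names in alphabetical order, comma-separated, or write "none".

Target stage4 = [August 15, August 22].
Intermediaries M with M overlapped-by stage4: stage2, stage9.
Via stage2 — items with X after stage2: none.
Via stage9 — items with X after stage9: stage6.
Union: stage6.

stage6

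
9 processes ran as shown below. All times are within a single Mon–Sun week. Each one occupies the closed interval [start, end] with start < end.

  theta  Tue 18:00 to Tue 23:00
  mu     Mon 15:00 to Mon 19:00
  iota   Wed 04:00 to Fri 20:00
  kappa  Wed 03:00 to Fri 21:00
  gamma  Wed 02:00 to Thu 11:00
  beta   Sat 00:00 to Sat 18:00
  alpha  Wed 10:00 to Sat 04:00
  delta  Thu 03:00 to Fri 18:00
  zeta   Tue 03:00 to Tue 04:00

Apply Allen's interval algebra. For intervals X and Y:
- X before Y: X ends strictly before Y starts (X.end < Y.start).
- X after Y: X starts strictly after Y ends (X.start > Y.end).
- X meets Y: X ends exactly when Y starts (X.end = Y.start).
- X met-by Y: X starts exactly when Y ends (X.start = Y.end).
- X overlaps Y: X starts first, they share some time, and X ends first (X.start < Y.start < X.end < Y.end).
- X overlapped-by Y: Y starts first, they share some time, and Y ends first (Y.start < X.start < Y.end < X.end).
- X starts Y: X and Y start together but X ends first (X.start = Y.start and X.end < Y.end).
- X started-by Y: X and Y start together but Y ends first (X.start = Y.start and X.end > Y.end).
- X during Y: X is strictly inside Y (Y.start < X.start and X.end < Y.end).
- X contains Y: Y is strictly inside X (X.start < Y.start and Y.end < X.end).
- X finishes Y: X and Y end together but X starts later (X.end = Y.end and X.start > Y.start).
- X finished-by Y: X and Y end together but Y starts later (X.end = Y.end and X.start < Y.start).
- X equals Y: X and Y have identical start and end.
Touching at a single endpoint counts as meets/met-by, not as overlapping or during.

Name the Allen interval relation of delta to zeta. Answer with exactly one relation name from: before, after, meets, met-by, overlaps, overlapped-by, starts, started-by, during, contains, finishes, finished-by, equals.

delta = [Thu 03:00, Fri 18:00]; zeta = [Tue 03:00, Tue 04:00].
Compare endpoints: delta.start > zeta.start, delta.start > zeta.end, delta.end > zeta.start, delta.end > zeta.end.
That pattern is 'after'.

after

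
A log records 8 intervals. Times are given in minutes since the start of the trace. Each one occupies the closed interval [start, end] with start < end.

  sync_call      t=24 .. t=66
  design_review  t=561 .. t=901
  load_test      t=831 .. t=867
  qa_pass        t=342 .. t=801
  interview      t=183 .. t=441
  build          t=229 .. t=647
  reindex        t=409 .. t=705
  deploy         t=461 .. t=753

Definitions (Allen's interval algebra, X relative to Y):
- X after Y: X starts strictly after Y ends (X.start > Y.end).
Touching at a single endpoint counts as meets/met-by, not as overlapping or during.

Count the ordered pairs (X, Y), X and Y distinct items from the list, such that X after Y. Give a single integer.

14

Checking all 56 ordered pairs for relation 'after'; matching pairs in alphabetical order:
(build, sync_call): build after sync_call ✓
(deploy, interview): deploy after interview ✓
(deploy, sync_call): deploy after sync_call ✓
(design_review, interview): design_review after interview ✓
(design_review, sync_call): design_review after sync_call ✓
(interview, sync_call): interview after sync_call ✓
(load_test, build): load_test after build ✓
(load_test, deploy): load_test after deploy ✓
(load_test, interview): load_test after interview ✓
(load_test, qa_pass): load_test after qa_pass ✓
(load_test, reindex): load_test after reindex ✓
(load_test, sync_call): load_test after sync_call ✓
(qa_pass, sync_call): qa_pass after sync_call ✓
(reindex, sync_call): reindex after sync_call ✓
Count: 14.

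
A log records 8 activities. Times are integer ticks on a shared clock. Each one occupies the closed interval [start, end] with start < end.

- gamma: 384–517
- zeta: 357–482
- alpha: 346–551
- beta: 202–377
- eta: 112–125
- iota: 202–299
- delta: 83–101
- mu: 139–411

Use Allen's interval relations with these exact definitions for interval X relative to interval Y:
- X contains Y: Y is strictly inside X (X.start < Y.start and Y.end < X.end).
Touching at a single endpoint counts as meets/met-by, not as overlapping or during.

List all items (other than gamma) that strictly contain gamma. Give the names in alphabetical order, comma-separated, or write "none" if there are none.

alpha

Target gamma = [384, 517].
alpha [346, 551] → contains → yes.
beta [202, 377] → before → no.
delta [83, 101] → before → no.
eta [112, 125] → before → no.
iota [202, 299] → before → no.
mu [139, 411] → overlaps → no.
zeta [357, 482] → overlaps → no.
Result: alpha.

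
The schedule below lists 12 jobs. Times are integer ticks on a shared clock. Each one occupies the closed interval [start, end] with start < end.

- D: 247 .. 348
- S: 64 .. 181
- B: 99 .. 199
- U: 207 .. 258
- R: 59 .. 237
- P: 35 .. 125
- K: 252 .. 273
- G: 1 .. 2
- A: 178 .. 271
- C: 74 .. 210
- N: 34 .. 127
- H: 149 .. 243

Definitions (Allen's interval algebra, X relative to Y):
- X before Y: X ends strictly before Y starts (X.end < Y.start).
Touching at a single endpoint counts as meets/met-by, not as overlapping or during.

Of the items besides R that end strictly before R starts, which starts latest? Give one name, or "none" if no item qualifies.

G

Target R = [59, 237].
A [178, 271] → overlapped-by → excluded.
B [99, 199] → during → excluded.
C [74, 210] → during → excluded.
D [247, 348] → after → excluded.
G [1, 2] → before → candidate.
H [149, 243] → overlapped-by → excluded.
K [252, 273] → after → excluded.
N [34, 127] → overlaps → excluded.
P [35, 125] → overlaps → excluded.
S [64, 181] → during → excluded.
U [207, 258] → overlapped-by → excluded.
Among candidates, latest start is 1 → G.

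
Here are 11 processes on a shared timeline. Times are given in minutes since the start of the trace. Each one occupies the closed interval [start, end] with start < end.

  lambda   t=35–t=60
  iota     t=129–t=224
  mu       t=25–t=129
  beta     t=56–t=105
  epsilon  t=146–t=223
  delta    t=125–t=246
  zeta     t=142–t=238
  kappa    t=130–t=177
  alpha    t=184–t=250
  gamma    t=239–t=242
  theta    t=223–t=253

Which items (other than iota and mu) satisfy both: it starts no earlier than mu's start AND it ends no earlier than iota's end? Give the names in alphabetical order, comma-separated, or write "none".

Conditions: its start is no earlier than mu's start (X.start >= t=25) AND its end is no earlier than iota's end (X.end >= t=224).
alpha: start t=184 >= t=25? ✓; end t=250 >= t=224? ✓ → yes.
beta: start t=56 >= t=25? ✓; end t=105 >= t=224? ✗ → no.
delta: start t=125 >= t=25? ✓; end t=246 >= t=224? ✓ → yes.
epsilon: start t=146 >= t=25? ✓; end t=223 >= t=224? ✗ → no.
gamma: start t=239 >= t=25? ✓; end t=242 >= t=224? ✓ → yes.
kappa: start t=130 >= t=25? ✓; end t=177 >= t=224? ✗ → no.
lambda: start t=35 >= t=25? ✓; end t=60 >= t=224? ✗ → no.
theta: start t=223 >= t=25? ✓; end t=253 >= t=224? ✓ → yes.
zeta: start t=142 >= t=25? ✓; end t=238 >= t=224? ✓ → yes.
Result: alpha, delta, gamma, theta, zeta.

alpha, delta, gamma, theta, zeta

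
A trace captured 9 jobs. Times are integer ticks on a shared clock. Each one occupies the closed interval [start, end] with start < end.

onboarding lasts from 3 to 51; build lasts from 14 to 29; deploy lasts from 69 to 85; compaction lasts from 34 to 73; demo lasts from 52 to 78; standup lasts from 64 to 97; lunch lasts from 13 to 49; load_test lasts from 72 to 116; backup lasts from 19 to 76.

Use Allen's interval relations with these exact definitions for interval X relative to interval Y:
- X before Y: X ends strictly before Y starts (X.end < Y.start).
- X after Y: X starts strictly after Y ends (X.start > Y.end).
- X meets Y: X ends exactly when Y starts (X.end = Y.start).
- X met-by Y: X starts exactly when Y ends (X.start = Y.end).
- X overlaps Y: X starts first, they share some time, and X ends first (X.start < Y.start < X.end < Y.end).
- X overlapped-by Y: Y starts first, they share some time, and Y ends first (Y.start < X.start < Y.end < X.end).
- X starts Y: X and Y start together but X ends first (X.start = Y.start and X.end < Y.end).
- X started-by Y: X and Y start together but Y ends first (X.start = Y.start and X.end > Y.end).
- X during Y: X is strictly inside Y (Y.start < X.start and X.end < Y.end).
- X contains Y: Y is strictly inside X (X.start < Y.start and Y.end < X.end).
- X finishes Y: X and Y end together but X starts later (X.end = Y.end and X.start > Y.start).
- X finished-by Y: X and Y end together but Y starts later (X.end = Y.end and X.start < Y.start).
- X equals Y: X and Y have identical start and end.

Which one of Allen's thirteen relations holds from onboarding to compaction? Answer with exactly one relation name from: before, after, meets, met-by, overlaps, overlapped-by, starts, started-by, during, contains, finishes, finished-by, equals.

overlaps

onboarding = [3, 51]; compaction = [34, 73].
Compare endpoints: onboarding.start < compaction.start, onboarding.start < compaction.end, onboarding.end > compaction.start, onboarding.end < compaction.end.
That pattern is 'overlaps'.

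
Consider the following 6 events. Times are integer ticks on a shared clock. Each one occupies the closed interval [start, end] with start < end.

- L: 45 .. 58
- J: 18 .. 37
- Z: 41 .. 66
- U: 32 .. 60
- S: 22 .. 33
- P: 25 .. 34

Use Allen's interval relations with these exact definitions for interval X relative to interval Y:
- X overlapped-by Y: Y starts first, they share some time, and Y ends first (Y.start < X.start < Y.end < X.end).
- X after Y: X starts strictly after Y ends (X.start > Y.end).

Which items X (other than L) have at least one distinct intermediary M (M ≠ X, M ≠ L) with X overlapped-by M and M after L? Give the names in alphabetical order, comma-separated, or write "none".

none

Target L = [45, 58].
Intermediaries M with M after L: none.
Union: none.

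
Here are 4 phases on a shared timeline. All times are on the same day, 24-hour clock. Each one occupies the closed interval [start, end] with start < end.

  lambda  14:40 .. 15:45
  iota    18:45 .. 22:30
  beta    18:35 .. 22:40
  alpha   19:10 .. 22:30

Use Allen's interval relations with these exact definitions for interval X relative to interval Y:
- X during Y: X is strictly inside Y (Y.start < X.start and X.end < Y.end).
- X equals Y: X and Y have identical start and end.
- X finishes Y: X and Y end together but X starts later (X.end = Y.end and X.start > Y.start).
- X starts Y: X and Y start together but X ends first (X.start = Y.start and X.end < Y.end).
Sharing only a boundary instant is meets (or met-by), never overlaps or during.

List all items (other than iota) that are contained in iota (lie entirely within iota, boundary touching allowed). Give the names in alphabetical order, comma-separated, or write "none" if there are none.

alpha

Target iota = [18:45, 22:30].
alpha [19:10, 22:30] → finishes → yes.
beta [18:35, 22:40] → contains → no.
lambda [14:40, 15:45] → before → no.
Result: alpha.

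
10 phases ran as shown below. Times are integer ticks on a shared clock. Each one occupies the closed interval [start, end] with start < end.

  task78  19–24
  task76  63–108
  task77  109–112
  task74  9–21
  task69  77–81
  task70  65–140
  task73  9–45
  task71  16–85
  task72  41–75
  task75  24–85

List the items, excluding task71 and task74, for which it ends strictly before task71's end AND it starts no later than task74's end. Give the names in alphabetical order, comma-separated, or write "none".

Conditions: its end is strictly before task71's end (X.end < 85) AND its start is no later than task74's end (X.start <= 21).
task69: end 81 < 85? ✓; start 77 <= 21? ✗ → no.
task70: end 140 < 85? ✗; start 65 <= 21? ✗ → no.
task72: end 75 < 85? ✓; start 41 <= 21? ✗ → no.
task73: end 45 < 85? ✓; start 9 <= 21? ✓ → yes.
task75: end 85 < 85? ✗; start 24 <= 21? ✗ → no.
task76: end 108 < 85? ✗; start 63 <= 21? ✗ → no.
task77: end 112 < 85? ✗; start 109 <= 21? ✗ → no.
task78: end 24 < 85? ✓; start 19 <= 21? ✓ → yes.
Result: task73, task78.

task73, task78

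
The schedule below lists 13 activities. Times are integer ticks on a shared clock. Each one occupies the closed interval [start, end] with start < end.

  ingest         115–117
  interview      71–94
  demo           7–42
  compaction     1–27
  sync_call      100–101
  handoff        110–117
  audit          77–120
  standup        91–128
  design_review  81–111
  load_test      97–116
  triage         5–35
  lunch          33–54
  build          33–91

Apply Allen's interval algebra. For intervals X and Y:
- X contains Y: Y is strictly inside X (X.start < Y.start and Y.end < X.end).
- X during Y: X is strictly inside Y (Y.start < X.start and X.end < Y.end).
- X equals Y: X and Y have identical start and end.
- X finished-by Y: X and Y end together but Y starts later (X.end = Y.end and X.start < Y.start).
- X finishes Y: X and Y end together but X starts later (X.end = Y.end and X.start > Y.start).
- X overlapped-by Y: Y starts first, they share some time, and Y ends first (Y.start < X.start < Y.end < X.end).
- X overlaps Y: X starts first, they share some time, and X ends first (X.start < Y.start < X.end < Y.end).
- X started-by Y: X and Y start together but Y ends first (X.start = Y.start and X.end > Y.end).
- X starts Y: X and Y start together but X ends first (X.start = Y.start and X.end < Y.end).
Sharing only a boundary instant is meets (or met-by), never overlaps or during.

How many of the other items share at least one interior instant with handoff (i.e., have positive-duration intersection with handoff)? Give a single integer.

5

Target handoff = [110, 117].
audit [77, 120] → contains → counts.
build [33, 91] → before → no.
compaction [1, 27] → before → no.
demo [7, 42] → before → no.
design_review [81, 111] → overlaps → counts.
ingest [115, 117] → finishes → counts.
interview [71, 94] → before → no.
load_test [97, 116] → overlaps → counts.
lunch [33, 54] → before → no.
standup [91, 128] → contains → counts.
sync_call [100, 101] → before → no.
triage [5, 35] → before → no.
Total: 5.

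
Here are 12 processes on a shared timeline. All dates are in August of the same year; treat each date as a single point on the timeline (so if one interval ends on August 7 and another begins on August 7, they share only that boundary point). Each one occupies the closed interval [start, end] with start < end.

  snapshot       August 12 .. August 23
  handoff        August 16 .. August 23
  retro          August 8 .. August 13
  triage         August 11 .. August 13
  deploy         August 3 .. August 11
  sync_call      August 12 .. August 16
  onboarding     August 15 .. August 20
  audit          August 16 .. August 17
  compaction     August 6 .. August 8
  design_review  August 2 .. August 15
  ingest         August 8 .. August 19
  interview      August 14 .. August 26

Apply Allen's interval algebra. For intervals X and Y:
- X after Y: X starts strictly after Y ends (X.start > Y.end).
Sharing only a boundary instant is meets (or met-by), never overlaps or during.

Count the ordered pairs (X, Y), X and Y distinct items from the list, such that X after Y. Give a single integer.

23

Checking all 132 ordered pairs for relation 'after'; matching pairs in alphabetical order:
(audit, compaction): audit after compaction ✓
(audit, deploy): audit after deploy ✓
(audit, design_review): audit after design_review ✓
(audit, retro): audit after retro ✓
(audit, triage): audit after triage ✓
(handoff, compaction): handoff after compaction ✓
(handoff, deploy): handoff after deploy ✓
(handoff, design_review): handoff after design_review ✓
(handoff, retro): handoff after retro ✓
(handoff, triage): handoff after triage ✓
(interview, compaction): interview after compaction ✓
(interview, deploy): interview after deploy ✓
(interview, retro): interview after retro ✓
(interview, triage): interview after triage ✓
(onboarding, compaction): onboarding after compaction ✓
(onboarding, deploy): onboarding after deploy ✓
(onboarding, retro): onboarding after retro ✓
(onboarding, triage): onboarding after triage ✓
(snapshot, compaction): snapshot after compaction ✓
(snapshot, deploy): snapshot after deploy ✓
(sync_call, compaction): sync_call after compaction ✓
(sync_call, deploy): sync_call after deploy ✓
(triage, compaction): triage after compaction ✓
Count: 23.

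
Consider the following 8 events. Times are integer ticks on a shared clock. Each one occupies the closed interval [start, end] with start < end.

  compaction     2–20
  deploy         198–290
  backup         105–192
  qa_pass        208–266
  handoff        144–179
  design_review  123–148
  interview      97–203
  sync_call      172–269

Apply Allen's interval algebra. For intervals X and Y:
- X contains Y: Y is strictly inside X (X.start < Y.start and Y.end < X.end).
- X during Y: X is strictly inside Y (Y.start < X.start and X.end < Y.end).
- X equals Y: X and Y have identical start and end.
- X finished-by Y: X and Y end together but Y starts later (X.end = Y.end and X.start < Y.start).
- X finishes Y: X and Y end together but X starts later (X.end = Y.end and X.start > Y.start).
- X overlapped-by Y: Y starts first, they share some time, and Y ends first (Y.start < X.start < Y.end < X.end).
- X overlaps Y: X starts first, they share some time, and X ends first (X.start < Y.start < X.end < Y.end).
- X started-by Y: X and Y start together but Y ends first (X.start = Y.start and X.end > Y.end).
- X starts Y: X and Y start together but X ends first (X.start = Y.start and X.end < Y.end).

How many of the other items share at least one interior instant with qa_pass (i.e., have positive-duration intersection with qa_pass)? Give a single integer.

Target qa_pass = [208, 266].
backup [105, 192] → before → no.
compaction [2, 20] → before → no.
deploy [198, 290] → contains → counts.
design_review [123, 148] → before → no.
handoff [144, 179] → before → no.
interview [97, 203] → before → no.
sync_call [172, 269] → contains → counts.
Total: 2.

2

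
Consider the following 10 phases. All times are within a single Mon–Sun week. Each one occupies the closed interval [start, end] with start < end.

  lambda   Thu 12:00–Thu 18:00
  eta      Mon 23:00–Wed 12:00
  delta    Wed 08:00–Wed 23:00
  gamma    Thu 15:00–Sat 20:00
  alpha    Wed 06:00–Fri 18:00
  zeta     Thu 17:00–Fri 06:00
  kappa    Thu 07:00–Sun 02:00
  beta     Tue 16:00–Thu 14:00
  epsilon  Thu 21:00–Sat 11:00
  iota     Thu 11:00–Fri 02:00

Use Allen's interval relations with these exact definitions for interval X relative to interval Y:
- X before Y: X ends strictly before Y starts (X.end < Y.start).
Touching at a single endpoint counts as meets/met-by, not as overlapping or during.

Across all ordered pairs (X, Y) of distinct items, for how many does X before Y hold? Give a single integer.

Checking all 90 ordered pairs for relation 'before'; matching pairs in alphabetical order:
(beta, epsilon): beta before epsilon ✓
(beta, gamma): beta before gamma ✓
(beta, zeta): beta before zeta ✓
(delta, epsilon): delta before epsilon ✓
(delta, gamma): delta before gamma ✓
(delta, iota): delta before iota ✓
(delta, kappa): delta before kappa ✓
(delta, lambda): delta before lambda ✓
(delta, zeta): delta before zeta ✓
(eta, epsilon): eta before epsilon ✓
(eta, gamma): eta before gamma ✓
(eta, iota): eta before iota ✓
(eta, kappa): eta before kappa ✓
(eta, lambda): eta before lambda ✓
(eta, zeta): eta before zeta ✓
(lambda, epsilon): lambda before epsilon ✓
Count: 16.

16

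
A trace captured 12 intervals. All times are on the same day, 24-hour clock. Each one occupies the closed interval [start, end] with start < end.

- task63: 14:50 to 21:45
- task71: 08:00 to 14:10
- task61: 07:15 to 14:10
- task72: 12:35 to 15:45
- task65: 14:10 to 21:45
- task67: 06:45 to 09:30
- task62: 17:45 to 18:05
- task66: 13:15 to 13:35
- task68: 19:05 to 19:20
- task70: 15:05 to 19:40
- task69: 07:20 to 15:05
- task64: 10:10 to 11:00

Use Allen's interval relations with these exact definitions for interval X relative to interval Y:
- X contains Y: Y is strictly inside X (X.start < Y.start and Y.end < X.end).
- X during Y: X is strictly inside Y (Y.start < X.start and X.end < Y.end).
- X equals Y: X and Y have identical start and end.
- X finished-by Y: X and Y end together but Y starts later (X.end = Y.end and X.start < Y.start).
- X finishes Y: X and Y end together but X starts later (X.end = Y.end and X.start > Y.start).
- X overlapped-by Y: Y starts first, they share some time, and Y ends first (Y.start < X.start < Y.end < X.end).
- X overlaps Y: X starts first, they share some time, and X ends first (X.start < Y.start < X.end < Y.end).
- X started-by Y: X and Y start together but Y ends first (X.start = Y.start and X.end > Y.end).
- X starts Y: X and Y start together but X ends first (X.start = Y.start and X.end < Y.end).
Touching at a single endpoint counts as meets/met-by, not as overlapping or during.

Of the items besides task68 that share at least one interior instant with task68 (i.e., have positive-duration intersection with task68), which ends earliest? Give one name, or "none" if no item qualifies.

Target task68 = [19:05, 19:20].
task61 [07:15, 14:10] → before → excluded.
task62 [17:45, 18:05] → before → excluded.
task63 [14:50, 21:45] → contains → candidate.
task64 [10:10, 11:00] → before → excluded.
task65 [14:10, 21:45] → contains → candidate.
task66 [13:15, 13:35] → before → excluded.
task67 [06:45, 09:30] → before → excluded.
task69 [07:20, 15:05] → before → excluded.
task70 [15:05, 19:40] → contains → candidate.
task71 [08:00, 14:10] → before → excluded.
task72 [12:35, 15:45] → before → excluded.
Among candidates, earliest end is 19:40 → task70.

task70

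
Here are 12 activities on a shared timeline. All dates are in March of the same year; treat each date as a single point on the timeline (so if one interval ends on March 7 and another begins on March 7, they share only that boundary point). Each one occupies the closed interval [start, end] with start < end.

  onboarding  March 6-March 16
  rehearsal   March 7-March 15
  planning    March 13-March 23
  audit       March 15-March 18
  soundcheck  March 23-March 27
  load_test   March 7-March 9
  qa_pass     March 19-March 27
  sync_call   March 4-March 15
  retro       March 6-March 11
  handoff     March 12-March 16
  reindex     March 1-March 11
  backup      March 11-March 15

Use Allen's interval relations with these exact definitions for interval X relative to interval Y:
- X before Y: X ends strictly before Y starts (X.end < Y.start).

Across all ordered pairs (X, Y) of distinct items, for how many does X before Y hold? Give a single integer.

28

Checking all 132 ordered pairs for relation 'before'; matching pairs in alphabetical order:
(audit, qa_pass): audit before qa_pass ✓
(audit, soundcheck): audit before soundcheck ✓
(backup, qa_pass): backup before qa_pass ✓
(backup, soundcheck): backup before soundcheck ✓
(handoff, qa_pass): handoff before qa_pass ✓
(handoff, soundcheck): handoff before soundcheck ✓
(load_test, audit): load_test before audit ✓
(load_test, backup): load_test before backup ✓
(load_test, handoff): load_test before handoff ✓
(load_test, planning): load_test before planning ✓
(load_test, qa_pass): load_test before qa_pass ✓
(load_test, soundcheck): load_test before soundcheck ✓
(onboarding, qa_pass): onboarding before qa_pass ✓
(onboarding, soundcheck): onboarding before soundcheck ✓
(rehearsal, qa_pass): rehearsal before qa_pass ✓
(rehearsal, soundcheck): rehearsal before soundcheck ✓
(reindex, audit): reindex before audit ✓
(reindex, handoff): reindex before handoff ✓
(reindex, planning): reindex before planning ✓
(reindex, qa_pass): reindex before qa_pass ✓
(reindex, soundcheck): reindex before soundcheck ✓
(retro, audit): retro before audit ✓
(retro, handoff): retro before handoff ✓
(retro, planning): retro before planning ✓
... plus 4 further pairs not listed.
Count: 28.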